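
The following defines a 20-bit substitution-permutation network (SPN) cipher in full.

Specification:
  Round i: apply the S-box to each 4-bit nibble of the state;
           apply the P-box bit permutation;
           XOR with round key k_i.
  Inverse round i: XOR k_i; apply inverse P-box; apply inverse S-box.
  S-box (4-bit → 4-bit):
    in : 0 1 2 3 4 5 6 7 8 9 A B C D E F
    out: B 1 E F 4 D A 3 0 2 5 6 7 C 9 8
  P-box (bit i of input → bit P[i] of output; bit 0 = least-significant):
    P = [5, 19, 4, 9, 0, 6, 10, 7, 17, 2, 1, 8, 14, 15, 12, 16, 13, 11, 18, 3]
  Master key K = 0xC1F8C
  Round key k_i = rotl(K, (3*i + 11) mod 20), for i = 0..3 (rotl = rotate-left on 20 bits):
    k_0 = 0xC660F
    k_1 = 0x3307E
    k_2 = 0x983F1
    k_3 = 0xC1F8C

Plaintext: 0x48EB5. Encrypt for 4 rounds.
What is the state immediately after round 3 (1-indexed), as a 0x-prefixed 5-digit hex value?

s_0 = plaintext = 0x48EB5
s_1 = Round(s_0, k_0) = 0xA617F
s_2 = Round(s_1, k_1) = 0x4923F
s_3 = Round(s_2, k_2) = 0xD0436
s_4 = Round(s_3, k_3) = 0x1D947

0xD0436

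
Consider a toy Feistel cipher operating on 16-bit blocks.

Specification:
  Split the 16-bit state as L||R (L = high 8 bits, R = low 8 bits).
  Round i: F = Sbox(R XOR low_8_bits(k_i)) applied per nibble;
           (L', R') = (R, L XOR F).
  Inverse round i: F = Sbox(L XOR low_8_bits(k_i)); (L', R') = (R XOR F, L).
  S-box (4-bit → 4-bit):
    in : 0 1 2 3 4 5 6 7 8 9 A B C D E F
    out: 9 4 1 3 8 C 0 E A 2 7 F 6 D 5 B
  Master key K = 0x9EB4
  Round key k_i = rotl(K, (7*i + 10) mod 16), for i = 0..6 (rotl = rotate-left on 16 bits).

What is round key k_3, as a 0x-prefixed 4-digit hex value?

K = 0x9EB4
k_0 = rotl(K, (7*0+10) mod 16) = rotl(K, 10) = 0xD27A
k_1 = rotl(K, (7*1+10) mod 16) = rotl(K, 1) = 0x3D69
k_2 = rotl(K, (7*2+10) mod 16) = rotl(K, 8) = 0xB49E
k_3 = rotl(K, (7*3+10) mod 16) = rotl(K, 15) = 0x4F5A

0x4F5A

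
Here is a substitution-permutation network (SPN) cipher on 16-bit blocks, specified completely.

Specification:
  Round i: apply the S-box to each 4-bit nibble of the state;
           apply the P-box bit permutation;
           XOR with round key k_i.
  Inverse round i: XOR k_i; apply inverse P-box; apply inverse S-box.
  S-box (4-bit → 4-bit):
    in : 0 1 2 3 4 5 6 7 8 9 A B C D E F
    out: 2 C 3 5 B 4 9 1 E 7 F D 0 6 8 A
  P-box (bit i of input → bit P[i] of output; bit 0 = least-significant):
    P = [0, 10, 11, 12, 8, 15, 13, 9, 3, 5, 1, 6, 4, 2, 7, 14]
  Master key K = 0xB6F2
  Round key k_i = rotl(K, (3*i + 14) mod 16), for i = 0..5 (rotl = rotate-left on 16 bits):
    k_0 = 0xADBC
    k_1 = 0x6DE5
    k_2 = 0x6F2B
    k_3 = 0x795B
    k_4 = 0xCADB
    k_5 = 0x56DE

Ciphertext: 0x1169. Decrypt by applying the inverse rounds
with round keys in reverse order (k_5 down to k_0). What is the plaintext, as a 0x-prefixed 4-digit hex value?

s_0 = ciphertext = 0x1169
s_1 = InvRound(s_0, k_5) = 0xAD62
s_2 = InvRound(s_1, k_4) = 0xB2B2
s_3 = InvRound(s_2, k_3) = 0x1443
s_4 = InvRound(s_3, k_2) = 0xE4B1
s_5 = InvRound(s_4, k_1) = 0x2E25
s_6 = InvRound(s_5, k_0) = 0x3747

0x3747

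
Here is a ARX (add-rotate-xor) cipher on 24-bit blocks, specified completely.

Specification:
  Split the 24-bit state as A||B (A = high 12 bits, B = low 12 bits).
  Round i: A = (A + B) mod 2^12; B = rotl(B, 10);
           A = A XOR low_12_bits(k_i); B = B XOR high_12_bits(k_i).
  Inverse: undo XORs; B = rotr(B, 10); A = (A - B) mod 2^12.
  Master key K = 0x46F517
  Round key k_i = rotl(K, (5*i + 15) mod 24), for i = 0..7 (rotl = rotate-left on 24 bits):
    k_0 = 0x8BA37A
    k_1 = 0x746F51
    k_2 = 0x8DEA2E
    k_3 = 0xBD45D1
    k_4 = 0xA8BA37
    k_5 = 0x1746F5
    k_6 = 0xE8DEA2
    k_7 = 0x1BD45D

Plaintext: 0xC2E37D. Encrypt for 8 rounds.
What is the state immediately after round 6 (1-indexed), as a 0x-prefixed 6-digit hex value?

0xC56938

s_0 = plaintext = 0xC2E37D
s_1 = Round(s_0, k_0) = 0xCD1C65
s_2 = Round(s_1, k_1) = 0x66705F
s_3 = Round(s_2, k_2) = 0xCE84C9
s_4 = Round(s_3, k_3) = 0x460EE6
s_5 = Round(s_4, k_4) = 0x971132
s_6 = Round(s_5, k_5) = 0xC56938
s_7 = Round(s_6, k_6) = 0xB2CCC3
s_8 = Round(s_7, k_7) = 0x3B2E8D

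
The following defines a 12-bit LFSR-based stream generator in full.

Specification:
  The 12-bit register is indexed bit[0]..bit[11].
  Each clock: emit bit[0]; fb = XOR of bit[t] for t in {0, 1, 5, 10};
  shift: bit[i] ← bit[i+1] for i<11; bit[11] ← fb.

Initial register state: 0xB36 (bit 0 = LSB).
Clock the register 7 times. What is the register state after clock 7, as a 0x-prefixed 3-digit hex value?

0x9D6

reg_0 = 0xB36
clock 1: out=0, reg = 0x59B
clock 2: out=1, reg = 0xACD
clock 3: out=1, reg = 0xD66
clock 4: out=0, reg = 0xEB3
clock 5: out=1, reg = 0x759
clock 6: out=1, reg = 0x3AC
clock 7: out=0, reg = 0x9D6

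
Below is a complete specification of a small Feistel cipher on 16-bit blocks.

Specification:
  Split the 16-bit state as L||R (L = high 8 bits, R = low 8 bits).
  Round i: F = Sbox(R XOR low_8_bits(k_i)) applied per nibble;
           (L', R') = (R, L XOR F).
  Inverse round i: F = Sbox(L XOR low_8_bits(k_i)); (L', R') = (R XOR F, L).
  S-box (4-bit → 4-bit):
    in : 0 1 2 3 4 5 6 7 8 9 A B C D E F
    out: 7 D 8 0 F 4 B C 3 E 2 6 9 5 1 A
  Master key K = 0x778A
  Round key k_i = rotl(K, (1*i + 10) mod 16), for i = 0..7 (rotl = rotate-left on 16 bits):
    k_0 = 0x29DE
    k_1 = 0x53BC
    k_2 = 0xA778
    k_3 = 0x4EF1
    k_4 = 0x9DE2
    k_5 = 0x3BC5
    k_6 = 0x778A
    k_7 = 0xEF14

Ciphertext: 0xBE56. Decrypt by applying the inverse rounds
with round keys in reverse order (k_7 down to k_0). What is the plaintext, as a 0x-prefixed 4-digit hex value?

s_0 = ciphertext = 0xBE56
s_1 = InvRound(s_0, k_7) = 0x74BE
s_2 = InvRound(s_1, k_6) = 0x1F74
s_3 = InvRound(s_2, k_5) = 0x261F
s_4 = InvRound(s_3, k_4) = 0x8026
s_5 = InvRound(s_4, k_3) = 0xEB80
s_6 = InvRound(s_5, k_2) = 0x60EB
s_7 = InvRound(s_6, k_1) = 0xB260
s_8 = InvRound(s_7, k_0) = 0xD9B2

0xD9B2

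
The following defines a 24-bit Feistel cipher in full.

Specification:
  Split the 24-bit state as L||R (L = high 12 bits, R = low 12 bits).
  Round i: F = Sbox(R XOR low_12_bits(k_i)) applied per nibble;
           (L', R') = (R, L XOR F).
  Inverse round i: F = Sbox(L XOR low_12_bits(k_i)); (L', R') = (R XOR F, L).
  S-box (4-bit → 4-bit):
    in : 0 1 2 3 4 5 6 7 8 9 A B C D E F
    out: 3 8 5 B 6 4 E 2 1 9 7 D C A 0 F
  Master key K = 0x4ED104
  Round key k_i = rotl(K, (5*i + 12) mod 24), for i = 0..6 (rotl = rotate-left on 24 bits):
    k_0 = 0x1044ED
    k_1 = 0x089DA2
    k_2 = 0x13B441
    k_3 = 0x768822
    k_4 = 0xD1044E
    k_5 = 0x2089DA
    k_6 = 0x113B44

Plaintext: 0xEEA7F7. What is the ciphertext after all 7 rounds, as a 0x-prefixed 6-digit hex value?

0x2E92AF

s_0 = plaintext = 0xEEA7F7
s_1 = Round(s_0, k_0) = 0x7F756D
s_2 = Round(s_1, k_1) = 0x56D638
s_3 = Round(s_2, k_2) = 0x638044
s_4 = Round(s_3, k_3) = 0x0447D6
s_5 = Round(s_4, k_4) = 0x7D6BD5
s_6 = Round(s_5, k_5) = 0xBD52E9
s_7 = Round(s_6, k_6) = 0x2E92AF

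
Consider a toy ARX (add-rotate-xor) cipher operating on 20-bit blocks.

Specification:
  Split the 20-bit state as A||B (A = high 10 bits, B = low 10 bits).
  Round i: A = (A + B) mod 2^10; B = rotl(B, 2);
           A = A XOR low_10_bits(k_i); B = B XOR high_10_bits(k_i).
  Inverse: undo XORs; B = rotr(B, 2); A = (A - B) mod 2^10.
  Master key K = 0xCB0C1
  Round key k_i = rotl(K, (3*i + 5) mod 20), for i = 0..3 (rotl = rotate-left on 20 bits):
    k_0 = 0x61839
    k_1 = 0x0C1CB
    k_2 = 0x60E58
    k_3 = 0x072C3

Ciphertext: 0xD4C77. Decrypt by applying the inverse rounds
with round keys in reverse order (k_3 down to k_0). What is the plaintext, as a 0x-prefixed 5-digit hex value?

s_0 = ciphertext = 0xD4C77
s_1 = InvRound(s_0, k_3) = 0x9DB1A
s_2 = InvRound(s_1, k_2) = 0xA21A6
s_3 = InvRound(s_2, k_1) = 0x37A65
s_4 = InvRound(s_3, k_0) = 0x3BFF8

0x3BFF8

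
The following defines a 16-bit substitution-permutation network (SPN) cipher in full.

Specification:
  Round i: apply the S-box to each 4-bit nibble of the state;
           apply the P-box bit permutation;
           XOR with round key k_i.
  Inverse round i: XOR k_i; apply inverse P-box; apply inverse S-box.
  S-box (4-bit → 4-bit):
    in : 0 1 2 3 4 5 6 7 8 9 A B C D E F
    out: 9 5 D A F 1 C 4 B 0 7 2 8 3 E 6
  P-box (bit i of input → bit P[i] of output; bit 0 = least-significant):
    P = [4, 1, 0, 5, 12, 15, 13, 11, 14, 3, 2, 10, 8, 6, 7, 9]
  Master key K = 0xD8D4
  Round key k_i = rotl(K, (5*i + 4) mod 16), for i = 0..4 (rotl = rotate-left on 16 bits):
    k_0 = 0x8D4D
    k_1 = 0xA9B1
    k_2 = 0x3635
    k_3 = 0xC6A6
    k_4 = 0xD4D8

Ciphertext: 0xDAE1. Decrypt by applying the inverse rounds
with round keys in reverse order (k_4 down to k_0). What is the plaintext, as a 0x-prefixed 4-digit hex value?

s_0 = ciphertext = 0xDAE1
s_1 = InvRound(s_0, k_4) = 0xC3C2
s_2 = InvRound(s_1, k_3) = 0xD69C
s_3 = InvRound(s_2, k_2) = 0x7DF6
s_4 = InvRound(s_3, k_1) = 0xB2DF
s_5 = InvRound(s_4, k_0) = 0x2C2D

0x2C2D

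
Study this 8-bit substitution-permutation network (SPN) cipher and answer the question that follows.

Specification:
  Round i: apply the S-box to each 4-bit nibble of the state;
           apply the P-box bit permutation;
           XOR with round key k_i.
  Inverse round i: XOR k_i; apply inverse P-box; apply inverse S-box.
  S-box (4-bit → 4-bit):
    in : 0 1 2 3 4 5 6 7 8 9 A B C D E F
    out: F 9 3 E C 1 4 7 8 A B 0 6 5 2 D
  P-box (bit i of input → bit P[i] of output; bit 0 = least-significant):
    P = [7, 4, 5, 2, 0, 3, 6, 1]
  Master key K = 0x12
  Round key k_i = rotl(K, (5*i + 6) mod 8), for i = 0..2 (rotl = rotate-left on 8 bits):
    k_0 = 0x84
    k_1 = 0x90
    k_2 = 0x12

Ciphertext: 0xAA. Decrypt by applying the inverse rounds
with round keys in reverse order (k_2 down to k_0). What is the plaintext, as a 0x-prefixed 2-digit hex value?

0xF3

s_0 = ciphertext = 0xAA
s_1 = InvRound(s_0, k_2) = 0xE7
s_2 = InvRound(s_1, k_1) = 0xF3
s_3 = InvRound(s_2, k_0) = 0xF3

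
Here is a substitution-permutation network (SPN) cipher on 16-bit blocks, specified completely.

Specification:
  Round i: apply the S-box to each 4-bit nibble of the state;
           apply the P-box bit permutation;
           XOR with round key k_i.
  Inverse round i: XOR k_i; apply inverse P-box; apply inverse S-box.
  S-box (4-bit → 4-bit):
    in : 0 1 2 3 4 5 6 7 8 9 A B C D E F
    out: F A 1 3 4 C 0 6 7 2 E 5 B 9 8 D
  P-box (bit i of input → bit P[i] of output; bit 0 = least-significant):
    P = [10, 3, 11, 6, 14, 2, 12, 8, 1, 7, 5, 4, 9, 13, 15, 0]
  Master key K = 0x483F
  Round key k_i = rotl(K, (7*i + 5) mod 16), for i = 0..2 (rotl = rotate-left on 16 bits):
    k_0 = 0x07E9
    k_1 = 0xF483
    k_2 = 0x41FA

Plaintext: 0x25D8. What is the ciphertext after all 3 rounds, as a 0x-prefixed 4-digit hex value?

0x63C2

s_0 = plaintext = 0x25D8
s_1 = Round(s_0, k_0) = 0x48D1
s_2 = Round(s_1, k_1) = 0x3569
s_3 = Round(s_2, k_2) = 0x63C2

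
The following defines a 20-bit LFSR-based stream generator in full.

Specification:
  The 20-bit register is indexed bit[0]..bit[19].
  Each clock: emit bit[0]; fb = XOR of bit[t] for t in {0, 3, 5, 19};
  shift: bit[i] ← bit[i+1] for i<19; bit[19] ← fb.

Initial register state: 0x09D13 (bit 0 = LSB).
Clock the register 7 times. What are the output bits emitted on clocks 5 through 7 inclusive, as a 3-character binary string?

100

reg_0 = 0x09D13
clock 1: out=1, reg = 0x84E89
clock 2: out=1, reg = 0xC2744
clock 3: out=0, reg = 0xE13A2
clock 4: out=0, reg = 0x709D1
clock 5: out=1, reg = 0xB84E8
clock 6: out=0, reg = 0xDC274
clock 7: out=0, reg = 0x6E13A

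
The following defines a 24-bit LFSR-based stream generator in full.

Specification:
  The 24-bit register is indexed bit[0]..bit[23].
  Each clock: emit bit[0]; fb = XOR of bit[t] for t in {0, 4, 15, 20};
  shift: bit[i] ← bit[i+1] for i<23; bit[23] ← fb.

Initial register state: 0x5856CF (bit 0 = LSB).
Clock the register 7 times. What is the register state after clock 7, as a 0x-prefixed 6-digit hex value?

reg_0 = 0x5856CF
clock 1: out=1, reg = 0x2C2B67
clock 2: out=1, reg = 0x9615B3
clock 3: out=1, reg = 0xCB0AD9
clock 4: out=1, reg = 0x65856C
clock 5: out=0, reg = 0xB2C2B6
clock 6: out=0, reg = 0xD9615B
clock 7: out=1, reg = 0xECB0AD

0xECB0AD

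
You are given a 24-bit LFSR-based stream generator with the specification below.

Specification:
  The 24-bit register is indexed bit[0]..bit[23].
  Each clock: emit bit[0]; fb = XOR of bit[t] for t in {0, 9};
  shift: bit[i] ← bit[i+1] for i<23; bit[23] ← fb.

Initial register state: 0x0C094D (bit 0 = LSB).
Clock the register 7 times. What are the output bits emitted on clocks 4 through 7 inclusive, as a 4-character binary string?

reg_0 = 0x0C094D
clock 1: out=1, reg = 0x8604A6
clock 2: out=0, reg = 0x430253
clock 3: out=1, reg = 0x218129
clock 4: out=1, reg = 0x90C094
clock 5: out=0, reg = 0x48604A
clock 6: out=0, reg = 0x243025
clock 7: out=1, reg = 0x921812

1001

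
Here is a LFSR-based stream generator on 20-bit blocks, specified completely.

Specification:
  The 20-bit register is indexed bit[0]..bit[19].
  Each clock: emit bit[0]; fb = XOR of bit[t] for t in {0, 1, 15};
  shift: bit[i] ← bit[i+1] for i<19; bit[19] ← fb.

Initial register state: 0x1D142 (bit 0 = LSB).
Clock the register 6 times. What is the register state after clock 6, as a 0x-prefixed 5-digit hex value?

0x80745

reg_0 = 0x1D142
clock 1: out=0, reg = 0x0E8A1
clock 2: out=1, reg = 0x07450
clock 3: out=0, reg = 0x03A28
clock 4: out=0, reg = 0x01D14
clock 5: out=0, reg = 0x00E8A
clock 6: out=0, reg = 0x80745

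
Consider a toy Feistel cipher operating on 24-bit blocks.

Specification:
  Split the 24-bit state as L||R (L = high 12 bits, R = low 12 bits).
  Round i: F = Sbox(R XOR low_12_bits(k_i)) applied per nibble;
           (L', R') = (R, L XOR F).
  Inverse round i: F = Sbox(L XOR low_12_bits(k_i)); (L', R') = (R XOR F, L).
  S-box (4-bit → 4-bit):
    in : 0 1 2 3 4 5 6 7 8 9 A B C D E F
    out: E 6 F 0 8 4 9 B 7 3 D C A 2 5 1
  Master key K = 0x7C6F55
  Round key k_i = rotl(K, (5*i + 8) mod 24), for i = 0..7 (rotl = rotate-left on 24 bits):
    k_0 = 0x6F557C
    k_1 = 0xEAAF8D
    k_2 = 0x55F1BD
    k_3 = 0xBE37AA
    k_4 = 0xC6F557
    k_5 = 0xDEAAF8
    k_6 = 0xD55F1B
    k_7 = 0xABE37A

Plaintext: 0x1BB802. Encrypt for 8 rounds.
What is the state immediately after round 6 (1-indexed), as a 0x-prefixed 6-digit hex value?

0x209D80

s_0 = plaintext = 0x1BB802
s_1 = Round(s_0, k_0) = 0x80230E
s_2 = Round(s_1, k_1) = 0x30E272
s_3 = Round(s_2, k_2) = 0x2723AF
s_4 = Round(s_3, k_3) = 0x3AFA96
s_5 = Round(s_4, k_4) = 0xA96209
s_6 = Round(s_5, k_5) = 0x209D80
s_7 = Round(s_6, k_6) = 0xD80D35
s_8 = Round(s_7, k_7) = 0xD35801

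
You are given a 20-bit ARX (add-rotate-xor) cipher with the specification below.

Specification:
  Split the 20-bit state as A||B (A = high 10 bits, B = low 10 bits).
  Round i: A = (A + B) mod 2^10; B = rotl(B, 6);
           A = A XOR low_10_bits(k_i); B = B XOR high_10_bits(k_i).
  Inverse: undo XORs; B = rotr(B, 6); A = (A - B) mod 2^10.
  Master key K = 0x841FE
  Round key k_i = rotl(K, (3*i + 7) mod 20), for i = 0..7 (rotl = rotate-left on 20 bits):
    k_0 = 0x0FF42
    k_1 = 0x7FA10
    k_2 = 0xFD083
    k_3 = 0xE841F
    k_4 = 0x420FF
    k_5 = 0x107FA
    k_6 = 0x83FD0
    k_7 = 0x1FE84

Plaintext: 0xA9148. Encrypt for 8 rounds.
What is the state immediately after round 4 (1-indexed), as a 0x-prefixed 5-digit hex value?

0x0D2ED

s_0 = plaintext = 0xA9148
s_1 = Round(s_0, k_0) = 0x2BA2B
s_2 = Round(s_1, k_1) = 0x3271C
s_3 = Round(s_2, k_2) = 0xD98C5
s_4 = Round(s_3, k_3) = 0x0D2ED
s_5 = Round(s_4, k_4) = 0xF7A66
s_6 = Round(s_5, k_5) = 0x6F9E7
s_7 = Round(s_6, k_6) = 0x1D7D1
s_8 = Round(s_7, k_7) = 0xB0802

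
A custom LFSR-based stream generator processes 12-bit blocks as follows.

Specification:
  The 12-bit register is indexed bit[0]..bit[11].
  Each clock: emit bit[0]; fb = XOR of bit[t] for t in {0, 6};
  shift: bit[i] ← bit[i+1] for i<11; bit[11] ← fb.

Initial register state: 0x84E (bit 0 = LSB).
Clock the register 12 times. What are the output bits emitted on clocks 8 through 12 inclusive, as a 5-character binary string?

reg_0 = 0x84E
clock 1: out=0, reg = 0xC27
clock 2: out=1, reg = 0xE13
clock 3: out=1, reg = 0xF09
clock 4: out=1, reg = 0xF84
clock 5: out=0, reg = 0x7C2
clock 6: out=0, reg = 0xBE1
clock 7: out=1, reg = 0x5F0
clock 8: out=0, reg = 0xAF8
clock 9: out=0, reg = 0xD7C
clock 10: out=0, reg = 0xEBE
clock 11: out=0, reg = 0x75F
clock 12: out=1, reg = 0x3AF

00001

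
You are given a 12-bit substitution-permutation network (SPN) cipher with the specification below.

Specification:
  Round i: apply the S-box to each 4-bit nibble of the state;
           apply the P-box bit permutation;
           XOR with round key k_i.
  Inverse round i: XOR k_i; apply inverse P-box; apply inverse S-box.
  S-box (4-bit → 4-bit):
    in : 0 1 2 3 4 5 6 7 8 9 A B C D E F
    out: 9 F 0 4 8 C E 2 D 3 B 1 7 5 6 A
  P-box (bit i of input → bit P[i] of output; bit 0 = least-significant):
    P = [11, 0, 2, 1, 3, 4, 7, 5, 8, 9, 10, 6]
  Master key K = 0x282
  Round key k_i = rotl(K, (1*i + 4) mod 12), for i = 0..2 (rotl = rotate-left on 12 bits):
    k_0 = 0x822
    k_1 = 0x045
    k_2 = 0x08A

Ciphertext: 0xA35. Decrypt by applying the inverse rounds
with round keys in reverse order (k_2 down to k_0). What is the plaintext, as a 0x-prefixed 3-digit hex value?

s_0 = ciphertext = 0xA35
s_1 = InvRound(s_0, k_2) = 0x711
s_2 = InvRound(s_1, k_1) = 0x173
s_3 = InvRound(s_2, k_0) = 0x079

0x079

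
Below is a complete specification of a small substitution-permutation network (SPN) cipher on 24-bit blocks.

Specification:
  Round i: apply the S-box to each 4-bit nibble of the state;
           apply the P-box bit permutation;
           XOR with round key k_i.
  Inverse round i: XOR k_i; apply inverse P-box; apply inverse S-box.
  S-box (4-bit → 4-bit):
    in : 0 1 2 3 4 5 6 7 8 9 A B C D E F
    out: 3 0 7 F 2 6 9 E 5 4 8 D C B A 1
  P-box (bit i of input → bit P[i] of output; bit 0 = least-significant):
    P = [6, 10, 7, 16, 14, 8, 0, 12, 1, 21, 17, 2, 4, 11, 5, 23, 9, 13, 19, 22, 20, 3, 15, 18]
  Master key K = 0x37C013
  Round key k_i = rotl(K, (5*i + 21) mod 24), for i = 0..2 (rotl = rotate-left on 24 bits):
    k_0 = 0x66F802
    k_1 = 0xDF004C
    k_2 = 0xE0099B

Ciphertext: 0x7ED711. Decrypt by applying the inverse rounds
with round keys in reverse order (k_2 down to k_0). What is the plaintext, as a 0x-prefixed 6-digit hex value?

s_0 = ciphertext = 0x7ED711
s_1 = InvRound(s_0, k_2) = 0x38E865
s_2 = InvRound(s_1, k_1) = 0x7E758A
s_3 = InvRound(s_2, k_0) = 0x294145

0x294145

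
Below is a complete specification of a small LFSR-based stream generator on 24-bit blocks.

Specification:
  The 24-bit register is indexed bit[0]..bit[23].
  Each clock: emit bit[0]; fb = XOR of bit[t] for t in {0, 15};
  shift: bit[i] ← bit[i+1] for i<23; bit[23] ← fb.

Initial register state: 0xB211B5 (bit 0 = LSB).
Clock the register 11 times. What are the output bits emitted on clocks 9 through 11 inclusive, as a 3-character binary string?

reg_0 = 0xB211B5
clock 1: out=1, reg = 0xD908DA
clock 2: out=0, reg = 0x6C846D
clock 3: out=1, reg = 0x364236
clock 4: out=0, reg = 0x1B211B
clock 5: out=1, reg = 0x8D908D
clock 6: out=1, reg = 0x46C846
clock 7: out=0, reg = 0xA36423
clock 8: out=1, reg = 0xD1B211
clock 9: out=1, reg = 0x68D908
clock 10: out=0, reg = 0xB46C84
clock 11: out=0, reg = 0x5A3642

100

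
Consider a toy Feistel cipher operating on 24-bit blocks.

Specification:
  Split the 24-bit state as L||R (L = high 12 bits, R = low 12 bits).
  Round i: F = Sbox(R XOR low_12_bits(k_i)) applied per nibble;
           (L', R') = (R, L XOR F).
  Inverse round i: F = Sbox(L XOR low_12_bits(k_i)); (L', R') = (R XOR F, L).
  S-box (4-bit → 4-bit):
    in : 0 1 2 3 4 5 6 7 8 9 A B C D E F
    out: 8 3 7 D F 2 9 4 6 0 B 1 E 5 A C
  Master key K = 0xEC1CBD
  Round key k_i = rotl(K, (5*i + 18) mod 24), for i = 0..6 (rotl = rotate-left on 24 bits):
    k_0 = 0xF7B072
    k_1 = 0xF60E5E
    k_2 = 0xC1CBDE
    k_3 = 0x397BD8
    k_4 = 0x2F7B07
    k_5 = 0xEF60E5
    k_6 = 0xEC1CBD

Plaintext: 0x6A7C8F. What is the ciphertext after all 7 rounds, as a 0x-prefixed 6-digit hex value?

0x39C4F1

s_0 = plaintext = 0x6A7C8F
s_1 = Round(s_0, k_0) = 0xC8F862
s_2 = Round(s_1, k_1) = 0x862551
s_3 = Round(s_2, k_2) = 0x55120E
s_4 = Round(s_3, k_3) = 0x20E508
s_5 = Round(s_4, k_4) = 0x508882
s_6 = Round(s_5, k_5) = 0x88239C
s_7 = Round(s_6, k_6) = 0x39C4F1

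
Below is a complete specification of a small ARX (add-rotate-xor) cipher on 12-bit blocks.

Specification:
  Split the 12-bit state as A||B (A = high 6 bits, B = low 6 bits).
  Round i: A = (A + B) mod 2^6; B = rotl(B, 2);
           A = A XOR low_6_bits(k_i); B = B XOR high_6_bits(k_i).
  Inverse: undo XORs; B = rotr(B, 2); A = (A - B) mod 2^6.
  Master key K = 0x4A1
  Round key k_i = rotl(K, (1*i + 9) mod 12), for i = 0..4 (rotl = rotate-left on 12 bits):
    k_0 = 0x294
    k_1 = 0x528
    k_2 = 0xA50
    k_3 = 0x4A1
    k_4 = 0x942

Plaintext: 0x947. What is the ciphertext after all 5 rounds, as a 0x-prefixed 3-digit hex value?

0x2BB

s_0 = plaintext = 0x947
s_1 = Round(s_0, k_0) = 0xE16
s_2 = Round(s_1, k_1) = 0x98D
s_3 = Round(s_2, k_2) = 0x8DD
s_4 = Round(s_3, k_3) = 0x867
s_5 = Round(s_4, k_4) = 0x2BB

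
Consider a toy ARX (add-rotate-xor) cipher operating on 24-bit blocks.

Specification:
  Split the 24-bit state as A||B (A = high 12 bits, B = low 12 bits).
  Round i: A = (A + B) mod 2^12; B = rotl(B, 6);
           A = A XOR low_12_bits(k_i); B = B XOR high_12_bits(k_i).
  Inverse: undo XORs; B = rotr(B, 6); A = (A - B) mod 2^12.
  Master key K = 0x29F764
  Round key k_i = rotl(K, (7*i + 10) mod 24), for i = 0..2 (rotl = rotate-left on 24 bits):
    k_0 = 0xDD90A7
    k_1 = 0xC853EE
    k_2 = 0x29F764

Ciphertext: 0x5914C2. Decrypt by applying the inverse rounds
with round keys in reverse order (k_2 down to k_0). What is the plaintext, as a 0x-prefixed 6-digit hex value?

s_0 = ciphertext = 0x5914C2
s_1 = InvRound(s_0, k_2) = 0xB9C759
s_2 = InvRound(s_1, k_1) = 0x14372F
s_3 = InvRound(s_2, k_0) = 0x439DAB

0x439DAB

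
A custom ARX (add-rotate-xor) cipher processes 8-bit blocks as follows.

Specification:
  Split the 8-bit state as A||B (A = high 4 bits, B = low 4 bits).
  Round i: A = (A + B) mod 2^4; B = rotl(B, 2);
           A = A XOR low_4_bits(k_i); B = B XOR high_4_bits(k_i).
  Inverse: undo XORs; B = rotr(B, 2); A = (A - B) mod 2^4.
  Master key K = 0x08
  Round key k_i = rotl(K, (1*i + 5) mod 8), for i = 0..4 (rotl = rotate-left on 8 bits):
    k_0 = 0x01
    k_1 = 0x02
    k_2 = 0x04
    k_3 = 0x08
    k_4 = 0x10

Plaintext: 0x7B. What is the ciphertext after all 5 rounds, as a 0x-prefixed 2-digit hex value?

0xBF

s_0 = plaintext = 0x7B
s_1 = Round(s_0, k_0) = 0x3E
s_2 = Round(s_1, k_1) = 0x3B
s_3 = Round(s_2, k_2) = 0xAE
s_4 = Round(s_3, k_3) = 0x0B
s_5 = Round(s_4, k_4) = 0xBF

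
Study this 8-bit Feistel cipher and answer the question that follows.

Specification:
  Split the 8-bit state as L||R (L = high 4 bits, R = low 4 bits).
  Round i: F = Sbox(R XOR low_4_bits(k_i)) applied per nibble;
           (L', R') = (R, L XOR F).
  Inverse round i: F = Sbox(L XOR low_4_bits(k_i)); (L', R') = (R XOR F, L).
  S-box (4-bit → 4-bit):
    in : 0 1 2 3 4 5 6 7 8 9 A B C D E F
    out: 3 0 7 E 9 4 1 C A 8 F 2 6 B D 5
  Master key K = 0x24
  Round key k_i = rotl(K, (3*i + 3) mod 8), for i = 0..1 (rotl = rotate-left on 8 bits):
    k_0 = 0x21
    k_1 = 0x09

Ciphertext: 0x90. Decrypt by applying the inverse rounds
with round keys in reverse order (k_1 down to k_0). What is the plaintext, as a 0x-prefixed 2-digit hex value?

0xE3

s_0 = ciphertext = 0x90
s_1 = InvRound(s_0, k_1) = 0x39
s_2 = InvRound(s_1, k_0) = 0xE3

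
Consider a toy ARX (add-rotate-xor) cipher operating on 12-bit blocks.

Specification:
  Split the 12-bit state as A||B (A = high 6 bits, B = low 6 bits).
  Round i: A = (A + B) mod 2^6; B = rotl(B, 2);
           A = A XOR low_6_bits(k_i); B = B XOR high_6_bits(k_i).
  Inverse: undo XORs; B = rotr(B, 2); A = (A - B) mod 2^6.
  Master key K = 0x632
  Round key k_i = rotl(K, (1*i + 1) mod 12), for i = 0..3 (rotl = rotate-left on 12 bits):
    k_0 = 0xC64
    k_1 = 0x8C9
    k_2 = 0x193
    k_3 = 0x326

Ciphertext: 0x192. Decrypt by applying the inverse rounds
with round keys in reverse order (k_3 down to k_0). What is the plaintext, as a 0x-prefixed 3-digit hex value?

s_0 = ciphertext = 0x192
s_1 = InvRound(s_0, k_3) = 0xE67
s_2 = InvRound(s_1, k_2) = 0x498
s_3 = InvRound(s_2, k_1) = 0x77E
s_4 = InvRound(s_3, k_0) = 0x1B3

0x1B3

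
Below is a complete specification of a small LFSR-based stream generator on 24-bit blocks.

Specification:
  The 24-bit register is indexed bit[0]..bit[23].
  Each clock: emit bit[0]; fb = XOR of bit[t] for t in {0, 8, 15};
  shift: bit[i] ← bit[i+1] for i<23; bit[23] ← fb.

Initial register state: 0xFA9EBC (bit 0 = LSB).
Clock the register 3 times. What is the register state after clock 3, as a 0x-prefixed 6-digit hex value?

0xFF53D7

reg_0 = 0xFA9EBC
clock 1: out=0, reg = 0xFD4F5E
clock 2: out=0, reg = 0xFEA7AF
clock 3: out=1, reg = 0xFF53D7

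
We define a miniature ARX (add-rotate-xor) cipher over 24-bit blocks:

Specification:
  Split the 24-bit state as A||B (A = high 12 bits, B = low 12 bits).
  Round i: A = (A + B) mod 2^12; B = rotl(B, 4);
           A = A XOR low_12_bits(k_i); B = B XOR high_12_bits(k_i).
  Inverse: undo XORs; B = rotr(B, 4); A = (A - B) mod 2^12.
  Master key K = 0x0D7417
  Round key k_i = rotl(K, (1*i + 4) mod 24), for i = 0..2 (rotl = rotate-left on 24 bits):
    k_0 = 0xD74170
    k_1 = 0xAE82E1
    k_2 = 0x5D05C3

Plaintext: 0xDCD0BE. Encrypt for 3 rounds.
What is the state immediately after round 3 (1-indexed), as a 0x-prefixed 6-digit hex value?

s_0 = plaintext = 0xDCD0BE
s_1 = Round(s_0, k_0) = 0xFFB694
s_2 = Round(s_1, k_1) = 0x46E3AE
s_3 = Round(s_2, k_2) = 0xDDFF33

0xDDFF33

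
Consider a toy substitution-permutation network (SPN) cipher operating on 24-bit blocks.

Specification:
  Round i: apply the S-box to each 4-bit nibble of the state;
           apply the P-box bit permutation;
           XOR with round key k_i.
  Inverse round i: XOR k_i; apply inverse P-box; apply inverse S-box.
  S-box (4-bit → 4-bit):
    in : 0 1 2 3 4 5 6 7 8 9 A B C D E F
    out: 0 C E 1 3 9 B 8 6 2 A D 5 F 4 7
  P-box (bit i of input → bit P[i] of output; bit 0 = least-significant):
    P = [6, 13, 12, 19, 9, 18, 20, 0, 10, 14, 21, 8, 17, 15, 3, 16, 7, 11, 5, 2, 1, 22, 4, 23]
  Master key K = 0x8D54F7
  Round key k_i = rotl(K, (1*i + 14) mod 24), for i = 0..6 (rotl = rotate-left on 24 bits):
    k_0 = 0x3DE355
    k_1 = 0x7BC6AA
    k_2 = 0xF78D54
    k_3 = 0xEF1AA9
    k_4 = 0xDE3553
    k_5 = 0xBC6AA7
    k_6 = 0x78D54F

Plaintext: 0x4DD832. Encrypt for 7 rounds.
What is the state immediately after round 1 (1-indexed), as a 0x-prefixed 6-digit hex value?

0x5619FB

s_0 = plaintext = 0x4DD832
s_1 = Round(s_0, k_0) = 0x5619FB
s_2 = Round(s_1, k_1) = 0xE69C64
s_3 = Round(s_2, k_2) = 0xD32381
s_4 = Round(s_3, k_3) = 0x328E33
s_5 = Round(s_4, k_4) = 0xFEBF3D
s_6 = Round(s_5, k_5) = 0xD71CDD
s_7 = Round(s_6, k_6) = 0x85E310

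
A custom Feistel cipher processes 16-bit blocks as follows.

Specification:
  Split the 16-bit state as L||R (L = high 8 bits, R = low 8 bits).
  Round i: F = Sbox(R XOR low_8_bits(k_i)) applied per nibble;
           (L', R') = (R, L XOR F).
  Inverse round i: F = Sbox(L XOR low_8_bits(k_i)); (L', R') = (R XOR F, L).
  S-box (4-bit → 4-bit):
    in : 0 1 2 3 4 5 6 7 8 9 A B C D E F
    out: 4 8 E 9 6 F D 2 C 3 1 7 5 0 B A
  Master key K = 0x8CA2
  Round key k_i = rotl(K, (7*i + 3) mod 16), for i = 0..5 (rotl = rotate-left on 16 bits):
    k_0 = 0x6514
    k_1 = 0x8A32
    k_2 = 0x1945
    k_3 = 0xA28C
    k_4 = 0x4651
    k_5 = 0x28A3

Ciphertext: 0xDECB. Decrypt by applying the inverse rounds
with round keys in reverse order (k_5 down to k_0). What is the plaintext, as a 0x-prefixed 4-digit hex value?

s_0 = ciphertext = 0xDECB
s_1 = InvRound(s_0, k_5) = 0xEBDE
s_2 = InvRound(s_1, k_4) = 0xAFEB
s_3 = InvRound(s_2, k_3) = 0x02AF
s_4 = InvRound(s_3, k_2) = 0xCD02
s_5 = InvRound(s_4, k_1) = 0xA8CD
s_6 = InvRound(s_5, k_0) = 0xB8A8

0xB8A8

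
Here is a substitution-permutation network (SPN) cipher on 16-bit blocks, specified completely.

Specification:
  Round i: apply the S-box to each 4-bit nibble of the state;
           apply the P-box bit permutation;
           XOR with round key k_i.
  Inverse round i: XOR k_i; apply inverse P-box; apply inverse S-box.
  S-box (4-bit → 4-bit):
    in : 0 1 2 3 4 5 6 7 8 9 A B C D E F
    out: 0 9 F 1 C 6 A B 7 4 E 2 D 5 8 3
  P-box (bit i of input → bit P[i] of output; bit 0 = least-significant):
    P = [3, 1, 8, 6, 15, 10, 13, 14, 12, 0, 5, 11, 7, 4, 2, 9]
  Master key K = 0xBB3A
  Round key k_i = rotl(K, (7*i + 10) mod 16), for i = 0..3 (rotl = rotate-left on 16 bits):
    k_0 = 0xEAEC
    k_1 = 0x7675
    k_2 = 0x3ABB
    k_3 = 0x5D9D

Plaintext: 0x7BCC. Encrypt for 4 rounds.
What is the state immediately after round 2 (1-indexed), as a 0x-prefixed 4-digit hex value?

s_0 = plaintext = 0x7BCC
s_1 = Round(s_0, k_0) = 0x0935
s_2 = Round(s_1, k_1) = 0xF757
s_3 = Round(s_2, k_2) = 0x0660
s_4 = Round(s_3, k_3) = 0x119C

0xF757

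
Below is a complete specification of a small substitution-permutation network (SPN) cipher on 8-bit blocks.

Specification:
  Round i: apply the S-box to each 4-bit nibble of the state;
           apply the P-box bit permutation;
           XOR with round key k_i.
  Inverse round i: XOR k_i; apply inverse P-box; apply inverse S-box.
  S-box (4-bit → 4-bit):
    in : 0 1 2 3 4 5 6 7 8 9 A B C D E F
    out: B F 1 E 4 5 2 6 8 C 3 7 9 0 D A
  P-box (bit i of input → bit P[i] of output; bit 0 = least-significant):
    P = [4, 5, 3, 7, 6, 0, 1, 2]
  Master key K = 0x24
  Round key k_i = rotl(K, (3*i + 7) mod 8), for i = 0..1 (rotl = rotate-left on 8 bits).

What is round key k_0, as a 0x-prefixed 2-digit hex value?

0x12

K = 0x24
k_0 = rotl(K, (3*0+7) mod 8) = rotl(K, 7) = 0x12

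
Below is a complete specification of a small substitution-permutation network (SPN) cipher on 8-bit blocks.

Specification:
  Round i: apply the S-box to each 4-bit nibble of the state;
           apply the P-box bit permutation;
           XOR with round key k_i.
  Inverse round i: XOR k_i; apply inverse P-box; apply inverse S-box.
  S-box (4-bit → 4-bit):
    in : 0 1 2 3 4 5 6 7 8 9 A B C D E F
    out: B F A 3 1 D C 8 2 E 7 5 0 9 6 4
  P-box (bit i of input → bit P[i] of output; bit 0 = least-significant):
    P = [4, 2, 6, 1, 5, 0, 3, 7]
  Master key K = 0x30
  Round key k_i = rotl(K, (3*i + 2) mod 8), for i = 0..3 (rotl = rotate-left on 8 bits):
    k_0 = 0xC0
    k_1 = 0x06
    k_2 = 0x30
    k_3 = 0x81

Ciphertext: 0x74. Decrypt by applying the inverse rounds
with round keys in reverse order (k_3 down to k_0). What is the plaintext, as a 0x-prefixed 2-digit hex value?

s_0 = ciphertext = 0x74
s_1 = InvRound(s_0, k_3) = 0x0A
s_2 = InvRound(s_1, k_2) = 0xBD
s_3 = InvRound(s_2, k_1) = 0x1D
s_4 = InvRound(s_3, k_0) = 0x9A

0x9A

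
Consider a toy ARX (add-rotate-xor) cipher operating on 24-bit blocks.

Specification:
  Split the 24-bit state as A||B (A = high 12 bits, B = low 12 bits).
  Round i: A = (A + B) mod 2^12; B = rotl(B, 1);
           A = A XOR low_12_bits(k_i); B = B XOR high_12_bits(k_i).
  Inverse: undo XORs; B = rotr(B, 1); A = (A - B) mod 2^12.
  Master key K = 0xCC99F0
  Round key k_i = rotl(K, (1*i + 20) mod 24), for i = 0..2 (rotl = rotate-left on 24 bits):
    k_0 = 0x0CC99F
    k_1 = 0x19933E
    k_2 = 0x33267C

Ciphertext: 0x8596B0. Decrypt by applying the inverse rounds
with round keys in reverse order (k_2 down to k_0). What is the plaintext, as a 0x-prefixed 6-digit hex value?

0xE810B0

s_0 = ciphertext = 0x8596B0
s_1 = InvRound(s_0, k_2) = 0xB642C1
s_2 = InvRound(s_1, k_1) = 0x6AE1AC
s_3 = InvRound(s_2, k_0) = 0xE810B0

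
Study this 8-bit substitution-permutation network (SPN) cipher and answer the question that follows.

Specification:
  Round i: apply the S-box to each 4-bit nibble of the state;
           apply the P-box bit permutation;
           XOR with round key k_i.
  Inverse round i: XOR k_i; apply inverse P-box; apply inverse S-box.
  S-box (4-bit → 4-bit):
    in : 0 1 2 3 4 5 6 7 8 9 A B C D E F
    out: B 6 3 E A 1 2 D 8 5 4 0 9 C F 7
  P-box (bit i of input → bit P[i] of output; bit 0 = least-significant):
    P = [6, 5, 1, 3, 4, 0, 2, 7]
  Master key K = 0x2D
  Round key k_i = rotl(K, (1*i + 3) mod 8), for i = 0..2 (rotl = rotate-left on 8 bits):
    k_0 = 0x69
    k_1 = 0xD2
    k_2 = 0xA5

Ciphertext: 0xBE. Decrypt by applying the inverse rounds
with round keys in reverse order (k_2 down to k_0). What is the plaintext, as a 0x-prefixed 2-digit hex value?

0x3A

s_0 = ciphertext = 0xBE
s_1 = InvRound(s_0, k_2) = 0x2D
s_2 = InvRound(s_1, k_1) = 0xEE
s_3 = InvRound(s_2, k_0) = 0x3A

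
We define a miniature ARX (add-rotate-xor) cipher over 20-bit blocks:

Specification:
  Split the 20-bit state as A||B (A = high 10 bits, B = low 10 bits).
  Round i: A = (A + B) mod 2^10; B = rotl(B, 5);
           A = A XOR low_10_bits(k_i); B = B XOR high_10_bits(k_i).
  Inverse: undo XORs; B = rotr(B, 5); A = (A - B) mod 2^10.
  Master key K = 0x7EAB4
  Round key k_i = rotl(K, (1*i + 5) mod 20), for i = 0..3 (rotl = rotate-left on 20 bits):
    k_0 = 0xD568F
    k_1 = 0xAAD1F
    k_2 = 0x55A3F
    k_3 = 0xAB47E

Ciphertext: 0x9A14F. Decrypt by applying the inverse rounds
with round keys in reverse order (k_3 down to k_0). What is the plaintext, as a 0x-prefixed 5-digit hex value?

s_0 = ciphertext = 0x9A14F
s_1 = InvRound(s_0, k_3) = 0x6DC5F
s_2 = InvRound(s_1, k_2) = 0x98128
s_3 = InvRound(s_2, k_1) = 0xC0C7C
s_4 = InvRound(s_3, k_0) = 0x14D39

0x14D39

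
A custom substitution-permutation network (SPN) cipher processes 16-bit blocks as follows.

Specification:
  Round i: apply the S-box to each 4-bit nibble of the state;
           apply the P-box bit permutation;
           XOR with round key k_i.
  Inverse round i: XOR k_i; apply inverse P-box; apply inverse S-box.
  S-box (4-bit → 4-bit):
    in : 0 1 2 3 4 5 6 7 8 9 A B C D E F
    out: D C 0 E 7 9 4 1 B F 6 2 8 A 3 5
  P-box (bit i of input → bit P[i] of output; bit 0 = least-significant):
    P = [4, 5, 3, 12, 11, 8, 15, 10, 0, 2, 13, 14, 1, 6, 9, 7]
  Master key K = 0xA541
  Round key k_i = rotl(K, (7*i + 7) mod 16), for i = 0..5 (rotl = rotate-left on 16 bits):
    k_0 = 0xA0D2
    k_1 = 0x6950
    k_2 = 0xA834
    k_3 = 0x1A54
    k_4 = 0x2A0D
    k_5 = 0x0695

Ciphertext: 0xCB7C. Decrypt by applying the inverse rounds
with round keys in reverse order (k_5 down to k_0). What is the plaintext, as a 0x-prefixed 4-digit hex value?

s_0 = ciphertext = 0xCB7C
s_1 = InvRound(s_0, k_5) = 0xD59A
s_2 = InvRound(s_1, k_4) = 0x0995
s_3 = InvRound(s_2, k_3) = 0x37BC
s_4 = InvRound(s_3, k_2) = 0x1291
s_5 = InvRound(s_4, k_1) = 0x30EC
s_6 = InvRound(s_5, k_0) = 0x7B69

0x7B69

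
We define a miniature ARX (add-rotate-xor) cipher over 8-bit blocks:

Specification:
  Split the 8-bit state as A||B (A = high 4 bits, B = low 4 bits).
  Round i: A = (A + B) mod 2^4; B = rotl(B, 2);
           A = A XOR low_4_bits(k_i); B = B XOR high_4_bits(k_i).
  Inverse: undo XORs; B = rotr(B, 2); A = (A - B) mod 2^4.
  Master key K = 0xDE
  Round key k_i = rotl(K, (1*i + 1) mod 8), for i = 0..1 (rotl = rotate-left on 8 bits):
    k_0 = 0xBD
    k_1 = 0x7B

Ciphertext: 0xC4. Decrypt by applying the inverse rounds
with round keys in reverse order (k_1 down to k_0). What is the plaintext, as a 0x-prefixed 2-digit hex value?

s_0 = ciphertext = 0xC4
s_1 = InvRound(s_0, k_1) = 0xBC
s_2 = InvRound(s_1, k_0) = 0x9D

0x9D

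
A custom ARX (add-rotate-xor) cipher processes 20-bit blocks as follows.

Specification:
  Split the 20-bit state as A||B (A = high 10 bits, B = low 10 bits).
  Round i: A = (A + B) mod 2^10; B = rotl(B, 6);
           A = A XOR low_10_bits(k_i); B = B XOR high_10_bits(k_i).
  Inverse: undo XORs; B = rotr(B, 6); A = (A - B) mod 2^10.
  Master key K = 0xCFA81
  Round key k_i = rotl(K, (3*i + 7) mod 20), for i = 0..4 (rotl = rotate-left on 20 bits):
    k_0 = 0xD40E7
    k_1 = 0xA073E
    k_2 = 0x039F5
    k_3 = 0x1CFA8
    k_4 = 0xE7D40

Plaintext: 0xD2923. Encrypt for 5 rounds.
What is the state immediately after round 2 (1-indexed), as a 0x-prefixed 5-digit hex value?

s_0 = plaintext = 0xD2923
s_1 = Round(s_0, k_0) = 0x22B82
s_2 = Round(s_1, k_1) = 0xCCA39
s_3 = Round(s_2, k_2) = 0x27A6D
s_4 = Round(s_3, k_3) = 0x28F15
s_5 = Round(s_4, k_4) = 0xBE2EE

0xCCA39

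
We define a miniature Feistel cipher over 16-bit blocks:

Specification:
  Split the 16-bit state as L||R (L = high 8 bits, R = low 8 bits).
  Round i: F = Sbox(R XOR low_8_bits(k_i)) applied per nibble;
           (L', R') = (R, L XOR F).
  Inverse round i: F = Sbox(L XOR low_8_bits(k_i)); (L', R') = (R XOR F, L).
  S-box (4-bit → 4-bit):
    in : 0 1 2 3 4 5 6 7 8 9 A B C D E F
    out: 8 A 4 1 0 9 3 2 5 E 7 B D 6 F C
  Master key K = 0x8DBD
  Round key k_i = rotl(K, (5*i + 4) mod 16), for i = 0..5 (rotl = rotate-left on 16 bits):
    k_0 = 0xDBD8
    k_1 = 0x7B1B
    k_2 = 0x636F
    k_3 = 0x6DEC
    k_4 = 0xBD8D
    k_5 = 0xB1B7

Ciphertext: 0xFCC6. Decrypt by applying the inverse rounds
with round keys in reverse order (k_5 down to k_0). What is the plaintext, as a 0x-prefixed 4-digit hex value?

0x255E

s_0 = ciphertext = 0xFCC6
s_1 = InvRound(s_0, k_5) = 0xCDFC
s_2 = InvRound(s_1, k_4) = 0xF4CD
s_3 = InvRound(s_2, k_3) = 0x68F4
s_4 = InvRound(s_3, k_2) = 0x7668
s_5 = InvRound(s_4, k_1) = 0x5E76
s_6 = InvRound(s_5, k_0) = 0x255E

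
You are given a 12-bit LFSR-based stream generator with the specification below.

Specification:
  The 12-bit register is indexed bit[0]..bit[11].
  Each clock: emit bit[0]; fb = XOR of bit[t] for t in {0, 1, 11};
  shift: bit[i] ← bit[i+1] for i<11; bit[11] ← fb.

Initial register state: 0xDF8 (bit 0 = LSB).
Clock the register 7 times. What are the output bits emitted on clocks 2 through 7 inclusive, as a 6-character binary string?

reg_0 = 0xDF8
clock 1: out=0, reg = 0xEFC
clock 2: out=0, reg = 0xF7E
clock 3: out=0, reg = 0x7BF
clock 4: out=1, reg = 0x3DF
clock 5: out=1, reg = 0x1EF
clock 6: out=1, reg = 0x0F7
clock 7: out=1, reg = 0x07B

001111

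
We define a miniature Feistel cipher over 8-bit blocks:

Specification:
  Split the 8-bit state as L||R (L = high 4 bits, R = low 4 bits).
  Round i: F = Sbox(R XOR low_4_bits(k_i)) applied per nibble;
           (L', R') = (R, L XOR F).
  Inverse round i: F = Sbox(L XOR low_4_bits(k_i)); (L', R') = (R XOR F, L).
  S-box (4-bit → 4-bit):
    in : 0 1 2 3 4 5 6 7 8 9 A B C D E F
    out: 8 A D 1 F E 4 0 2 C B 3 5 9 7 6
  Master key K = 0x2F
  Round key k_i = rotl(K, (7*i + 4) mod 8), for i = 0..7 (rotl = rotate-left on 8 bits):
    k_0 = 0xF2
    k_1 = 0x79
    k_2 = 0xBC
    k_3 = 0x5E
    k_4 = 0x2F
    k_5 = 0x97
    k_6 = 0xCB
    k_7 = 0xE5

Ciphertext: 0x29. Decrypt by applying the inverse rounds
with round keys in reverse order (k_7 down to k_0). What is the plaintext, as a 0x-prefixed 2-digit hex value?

0x76

s_0 = ciphertext = 0x29
s_1 = InvRound(s_0, k_7) = 0x92
s_2 = InvRound(s_1, k_6) = 0xF9
s_3 = InvRound(s_2, k_5) = 0xBF
s_4 = InvRound(s_3, k_4) = 0x0B
s_5 = InvRound(s_4, k_3) = 0xC0
s_6 = InvRound(s_5, k_2) = 0x8C
s_7 = InvRound(s_6, k_1) = 0x68
s_8 = InvRound(s_7, k_0) = 0x76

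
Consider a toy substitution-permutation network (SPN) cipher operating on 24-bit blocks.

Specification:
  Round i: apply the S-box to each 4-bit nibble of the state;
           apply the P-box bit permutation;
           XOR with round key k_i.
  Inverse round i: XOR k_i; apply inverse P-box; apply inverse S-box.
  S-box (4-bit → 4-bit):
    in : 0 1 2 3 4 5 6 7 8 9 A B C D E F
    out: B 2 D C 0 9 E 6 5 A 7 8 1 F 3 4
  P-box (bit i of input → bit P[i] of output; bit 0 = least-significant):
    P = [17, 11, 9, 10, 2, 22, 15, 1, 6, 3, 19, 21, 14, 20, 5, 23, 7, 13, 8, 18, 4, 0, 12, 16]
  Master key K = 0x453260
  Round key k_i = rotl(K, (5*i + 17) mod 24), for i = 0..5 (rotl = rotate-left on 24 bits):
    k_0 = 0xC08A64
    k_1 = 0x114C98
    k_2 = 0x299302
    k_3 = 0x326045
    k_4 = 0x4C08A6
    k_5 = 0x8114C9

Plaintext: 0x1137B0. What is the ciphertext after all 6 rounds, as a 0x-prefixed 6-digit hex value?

s_0 = plaintext = 0x1137B0
s_1 = Round(s_0, k_0) = 0x4AA64F
s_2 = Round(s_1, k_1) = 0x292F30
s_3 = Round(s_2, k_2) = 0xA66F30
s_4 = Round(s_3, k_3) = 0xACDD76
s_5 = Round(s_4, k_4) = 0xB4D65F
s_6 = Round(s_5, k_5) = 0x3856E7

0x3856E7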